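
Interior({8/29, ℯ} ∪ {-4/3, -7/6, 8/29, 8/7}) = ∅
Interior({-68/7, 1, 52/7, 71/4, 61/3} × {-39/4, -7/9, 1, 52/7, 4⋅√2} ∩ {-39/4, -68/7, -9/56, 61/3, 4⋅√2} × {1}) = ∅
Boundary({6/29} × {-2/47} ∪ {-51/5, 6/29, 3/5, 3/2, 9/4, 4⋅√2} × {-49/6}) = ({6/29} × {-2/47}) ∪ ({-51/5, 6/29, 3/5, 3/2, 9/4, 4⋅√2} × {-49/6})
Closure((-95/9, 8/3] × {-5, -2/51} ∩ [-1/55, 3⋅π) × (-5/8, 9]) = [-1/55, 8/3] × {-2/51}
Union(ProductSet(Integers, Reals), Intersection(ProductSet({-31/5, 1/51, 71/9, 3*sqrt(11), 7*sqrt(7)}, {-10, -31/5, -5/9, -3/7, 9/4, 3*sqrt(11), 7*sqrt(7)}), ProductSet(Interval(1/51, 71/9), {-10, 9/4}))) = Union(ProductSet({1/51, 71/9}, {-10, 9/4}), ProductSet(Integers, Reals))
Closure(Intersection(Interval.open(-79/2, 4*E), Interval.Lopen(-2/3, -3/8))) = Interval(-2/3, -3/8)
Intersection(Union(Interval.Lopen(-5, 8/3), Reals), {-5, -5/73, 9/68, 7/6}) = {-5, -5/73, 9/68, 7/6}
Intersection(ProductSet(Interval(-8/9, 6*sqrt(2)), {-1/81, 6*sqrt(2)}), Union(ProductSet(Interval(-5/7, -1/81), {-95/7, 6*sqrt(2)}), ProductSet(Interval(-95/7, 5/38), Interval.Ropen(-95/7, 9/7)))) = Union(ProductSet(Interval(-8/9, 5/38), {-1/81}), ProductSet(Interval(-5/7, -1/81), {6*sqrt(2)}))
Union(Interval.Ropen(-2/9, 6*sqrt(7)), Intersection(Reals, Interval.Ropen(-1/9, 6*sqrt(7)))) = Interval.Ropen(-2/9, 6*sqrt(7))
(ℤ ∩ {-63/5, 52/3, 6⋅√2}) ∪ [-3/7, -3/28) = [-3/7, -3/28)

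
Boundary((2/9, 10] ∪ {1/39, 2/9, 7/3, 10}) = {1/39, 2/9, 10}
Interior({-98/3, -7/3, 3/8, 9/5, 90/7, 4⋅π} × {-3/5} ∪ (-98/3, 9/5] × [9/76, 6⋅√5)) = (-98/3, 9/5) × (9/76, 6⋅√5)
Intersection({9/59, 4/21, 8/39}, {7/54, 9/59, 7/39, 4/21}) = {9/59, 4/21}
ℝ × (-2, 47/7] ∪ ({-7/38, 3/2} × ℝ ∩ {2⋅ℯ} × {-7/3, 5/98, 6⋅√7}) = ℝ × (-2, 47/7]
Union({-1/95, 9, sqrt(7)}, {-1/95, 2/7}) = {-1/95, 2/7, 9, sqrt(7)}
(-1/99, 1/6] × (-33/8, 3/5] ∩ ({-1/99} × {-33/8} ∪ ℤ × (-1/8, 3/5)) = {0} × (-1/8, 3/5)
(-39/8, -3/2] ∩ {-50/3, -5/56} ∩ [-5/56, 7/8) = ∅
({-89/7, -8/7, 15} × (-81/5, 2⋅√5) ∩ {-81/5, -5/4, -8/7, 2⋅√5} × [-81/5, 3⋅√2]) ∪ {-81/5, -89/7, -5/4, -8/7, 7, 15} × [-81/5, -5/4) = ({-8/7} × (-81/5, 3⋅√2]) ∪ ({-81/5, -89/7, -5/4, -8/7, 7, 15} × [-81/5, -5/4))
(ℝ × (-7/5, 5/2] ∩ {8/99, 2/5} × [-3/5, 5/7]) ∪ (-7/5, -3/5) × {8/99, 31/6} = ({8/99, 2/5} × [-3/5, 5/7]) ∪ ((-7/5, -3/5) × {8/99, 31/6})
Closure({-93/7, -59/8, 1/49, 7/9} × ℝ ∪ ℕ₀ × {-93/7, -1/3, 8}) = (ℕ₀ × {-93/7, -1/3, 8}) ∪ ({-93/7, -59/8, 1/49, 7/9} × ℝ)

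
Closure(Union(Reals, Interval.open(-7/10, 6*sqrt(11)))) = Interval(-oo, oo)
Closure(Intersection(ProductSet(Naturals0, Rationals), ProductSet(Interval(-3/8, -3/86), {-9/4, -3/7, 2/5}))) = EmptySet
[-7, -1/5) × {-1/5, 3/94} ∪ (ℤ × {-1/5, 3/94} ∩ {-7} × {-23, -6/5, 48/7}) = [-7, -1/5) × {-1/5, 3/94}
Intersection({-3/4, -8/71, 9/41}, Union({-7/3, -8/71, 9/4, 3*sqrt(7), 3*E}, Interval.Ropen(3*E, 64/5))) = {-8/71}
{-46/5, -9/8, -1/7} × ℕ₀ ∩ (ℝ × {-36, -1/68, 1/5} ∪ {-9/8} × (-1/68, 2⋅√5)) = {-9/8} × {0, 1, …, 4}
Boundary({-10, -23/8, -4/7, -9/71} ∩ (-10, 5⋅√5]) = {-23/8, -4/7, -9/71}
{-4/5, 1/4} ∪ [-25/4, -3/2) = [-25/4, -3/2) ∪ {-4/5, 1/4}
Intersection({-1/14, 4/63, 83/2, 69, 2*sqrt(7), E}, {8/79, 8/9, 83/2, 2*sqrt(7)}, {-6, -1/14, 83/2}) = {83/2}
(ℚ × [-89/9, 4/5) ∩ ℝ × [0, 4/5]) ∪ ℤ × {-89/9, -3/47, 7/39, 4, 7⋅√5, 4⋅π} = (ℚ × [0, 4/5)) ∪ (ℤ × {-89/9, -3/47, 7/39, 4, 7⋅√5, 4⋅π})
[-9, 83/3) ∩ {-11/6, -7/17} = {-11/6, -7/17}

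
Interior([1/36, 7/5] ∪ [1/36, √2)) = (1/36, √2)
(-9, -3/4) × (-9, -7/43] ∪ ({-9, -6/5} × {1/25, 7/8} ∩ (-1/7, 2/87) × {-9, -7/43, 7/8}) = (-9, -3/4) × (-9, -7/43]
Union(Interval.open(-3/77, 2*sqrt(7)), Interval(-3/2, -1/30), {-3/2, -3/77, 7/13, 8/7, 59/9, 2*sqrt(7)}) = Union({59/9}, Interval(-3/2, 2*sqrt(7)))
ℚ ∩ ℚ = ℚ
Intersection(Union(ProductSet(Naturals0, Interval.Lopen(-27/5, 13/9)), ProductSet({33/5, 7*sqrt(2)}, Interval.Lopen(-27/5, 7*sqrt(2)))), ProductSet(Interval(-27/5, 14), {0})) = ProductSet(Union({33/5, 7*sqrt(2)}, Range(0, 15, 1)), {0})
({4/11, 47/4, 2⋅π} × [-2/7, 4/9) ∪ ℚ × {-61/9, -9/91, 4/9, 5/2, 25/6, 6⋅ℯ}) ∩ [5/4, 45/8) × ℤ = ∅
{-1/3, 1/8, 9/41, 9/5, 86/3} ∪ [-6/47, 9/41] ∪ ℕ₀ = {-1/3, 9/5, 86/3} ∪ [-6/47, 9/41] ∪ ℕ₀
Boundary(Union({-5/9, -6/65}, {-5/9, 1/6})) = {-5/9, -6/65, 1/6}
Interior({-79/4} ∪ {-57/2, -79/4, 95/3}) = ∅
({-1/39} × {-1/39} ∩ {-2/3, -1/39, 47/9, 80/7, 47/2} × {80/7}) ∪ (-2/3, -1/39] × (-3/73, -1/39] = (-2/3, -1/39] × (-3/73, -1/39]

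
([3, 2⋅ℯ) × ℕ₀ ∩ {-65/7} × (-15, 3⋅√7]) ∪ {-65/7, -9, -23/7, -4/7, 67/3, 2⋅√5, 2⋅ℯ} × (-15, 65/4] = {-65/7, -9, -23/7, -4/7, 67/3, 2⋅√5, 2⋅ℯ} × (-15, 65/4]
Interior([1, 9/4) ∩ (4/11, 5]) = (1, 9/4)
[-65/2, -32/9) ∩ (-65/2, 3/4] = (-65/2, -32/9)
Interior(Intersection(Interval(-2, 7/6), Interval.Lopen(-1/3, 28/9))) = Interval.open(-1/3, 7/6)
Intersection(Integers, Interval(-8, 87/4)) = Range(-8, 22, 1)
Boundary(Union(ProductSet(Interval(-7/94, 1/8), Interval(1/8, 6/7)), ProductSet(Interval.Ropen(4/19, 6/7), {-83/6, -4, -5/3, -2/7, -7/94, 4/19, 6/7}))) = Union(ProductSet({-7/94, 1/8}, Interval(1/8, 6/7)), ProductSet(Interval(-7/94, 1/8), {1/8, 6/7}), ProductSet(Interval(4/19, 6/7), {-83/6, -4, -5/3, -2/7, -7/94, 4/19, 6/7}))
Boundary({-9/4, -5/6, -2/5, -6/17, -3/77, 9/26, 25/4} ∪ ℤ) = ℤ ∪ {-9/4, -5/6, -2/5, -6/17, -3/77, 9/26, 25/4}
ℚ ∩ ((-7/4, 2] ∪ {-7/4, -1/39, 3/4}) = ℚ ∩ [-7/4, 2]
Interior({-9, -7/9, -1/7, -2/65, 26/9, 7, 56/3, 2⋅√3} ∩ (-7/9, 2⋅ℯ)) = ∅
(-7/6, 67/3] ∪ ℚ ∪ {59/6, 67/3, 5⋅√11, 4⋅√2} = ℚ ∪ [-7/6, 67/3]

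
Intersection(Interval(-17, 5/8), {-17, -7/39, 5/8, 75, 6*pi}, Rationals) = {-17, -7/39, 5/8}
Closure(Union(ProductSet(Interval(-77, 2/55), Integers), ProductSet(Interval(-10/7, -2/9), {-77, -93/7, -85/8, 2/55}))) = Union(ProductSet(Interval(-77, 2/55), Integers), ProductSet(Interval(-10/7, -2/9), {-77, -93/7, -85/8, 2/55}))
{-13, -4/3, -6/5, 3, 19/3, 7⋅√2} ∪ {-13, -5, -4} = {-13, -5, -4, -4/3, -6/5, 3, 19/3, 7⋅√2}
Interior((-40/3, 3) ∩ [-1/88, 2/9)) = (-1/88, 2/9)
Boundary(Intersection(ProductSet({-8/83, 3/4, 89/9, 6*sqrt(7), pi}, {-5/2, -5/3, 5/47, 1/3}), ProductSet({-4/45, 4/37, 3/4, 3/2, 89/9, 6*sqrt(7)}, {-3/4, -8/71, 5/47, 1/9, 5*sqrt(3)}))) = ProductSet({3/4, 89/9, 6*sqrt(7)}, {5/47})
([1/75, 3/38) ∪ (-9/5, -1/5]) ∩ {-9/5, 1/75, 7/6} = {1/75}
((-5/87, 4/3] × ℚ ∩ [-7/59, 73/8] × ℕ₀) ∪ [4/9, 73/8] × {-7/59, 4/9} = ((-5/87, 4/3] × ℕ₀) ∪ ([4/9, 73/8] × {-7/59, 4/9})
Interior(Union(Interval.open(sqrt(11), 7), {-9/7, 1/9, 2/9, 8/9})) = Interval.open(sqrt(11), 7)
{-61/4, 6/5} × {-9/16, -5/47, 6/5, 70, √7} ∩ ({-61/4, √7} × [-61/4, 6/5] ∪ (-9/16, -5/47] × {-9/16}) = {-61/4} × {-9/16, -5/47, 6/5}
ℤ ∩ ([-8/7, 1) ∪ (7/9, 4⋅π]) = {-1, 0, …, 12}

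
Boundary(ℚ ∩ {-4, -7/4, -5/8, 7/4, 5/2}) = {-4, -7/4, -5/8, 7/4, 5/2}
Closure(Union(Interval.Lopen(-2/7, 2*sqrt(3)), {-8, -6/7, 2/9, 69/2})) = Union({-8, -6/7, 69/2}, Interval(-2/7, 2*sqrt(3)))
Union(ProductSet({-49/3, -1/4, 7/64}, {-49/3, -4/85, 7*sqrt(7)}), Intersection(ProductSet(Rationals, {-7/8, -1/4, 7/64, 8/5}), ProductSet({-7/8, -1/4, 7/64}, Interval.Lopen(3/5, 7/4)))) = Union(ProductSet({-49/3, -1/4, 7/64}, {-49/3, -4/85, 7*sqrt(7)}), ProductSet({-7/8, -1/4, 7/64}, {8/5}))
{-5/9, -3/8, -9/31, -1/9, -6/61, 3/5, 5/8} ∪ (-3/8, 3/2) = {-5/9} ∪ [-3/8, 3/2)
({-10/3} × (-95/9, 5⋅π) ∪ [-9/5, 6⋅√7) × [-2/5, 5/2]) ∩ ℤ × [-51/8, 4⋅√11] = {-1, 0, …, 15} × [-2/5, 5/2]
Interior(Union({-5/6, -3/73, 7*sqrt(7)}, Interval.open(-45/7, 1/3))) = Interval.open(-45/7, 1/3)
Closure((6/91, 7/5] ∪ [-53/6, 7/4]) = [-53/6, 7/4]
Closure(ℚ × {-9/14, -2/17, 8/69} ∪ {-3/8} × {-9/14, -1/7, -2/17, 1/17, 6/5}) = (ℝ × {-9/14, -2/17, 8/69}) ∪ ({-3/8} × {-9/14, -1/7, -2/17, 1/17, 6/5})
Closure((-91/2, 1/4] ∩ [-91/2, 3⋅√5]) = [-91/2, 1/4]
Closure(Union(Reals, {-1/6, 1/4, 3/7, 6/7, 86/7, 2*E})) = Reals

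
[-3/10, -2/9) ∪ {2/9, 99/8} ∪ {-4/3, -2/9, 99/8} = {-4/3, 2/9, 99/8} ∪ [-3/10, -2/9]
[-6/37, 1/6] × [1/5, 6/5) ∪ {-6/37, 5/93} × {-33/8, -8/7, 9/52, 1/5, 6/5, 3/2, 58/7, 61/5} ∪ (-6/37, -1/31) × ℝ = ((-6/37, -1/31) × ℝ) ∪ ([-6/37, 1/6] × [1/5, 6/5)) ∪ ({-6/37, 5/93} × {-33/8, -8/7, 9/52, 1/5, 6/5, 3/2, 58/7, 61/5})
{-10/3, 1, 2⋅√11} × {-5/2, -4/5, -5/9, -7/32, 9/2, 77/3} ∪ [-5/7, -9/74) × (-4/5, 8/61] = ([-5/7, -9/74) × (-4/5, 8/61]) ∪ ({-10/3, 1, 2⋅√11} × {-5/2, -4/5, -5/9, -7/32, 9/2, 77/3})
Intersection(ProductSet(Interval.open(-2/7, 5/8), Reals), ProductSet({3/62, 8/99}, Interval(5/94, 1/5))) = ProductSet({3/62, 8/99}, Interval(5/94, 1/5))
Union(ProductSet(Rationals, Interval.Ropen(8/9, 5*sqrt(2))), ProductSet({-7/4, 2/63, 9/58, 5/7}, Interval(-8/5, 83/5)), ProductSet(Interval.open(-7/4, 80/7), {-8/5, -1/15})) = Union(ProductSet({-7/4, 2/63, 9/58, 5/7}, Interval(-8/5, 83/5)), ProductSet(Interval.open(-7/4, 80/7), {-8/5, -1/15}), ProductSet(Rationals, Interval.Ropen(8/9, 5*sqrt(2))))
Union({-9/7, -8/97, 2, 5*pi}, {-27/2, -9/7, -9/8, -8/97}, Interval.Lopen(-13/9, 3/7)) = Union({-27/2, 2, 5*pi}, Interval.Lopen(-13/9, 3/7))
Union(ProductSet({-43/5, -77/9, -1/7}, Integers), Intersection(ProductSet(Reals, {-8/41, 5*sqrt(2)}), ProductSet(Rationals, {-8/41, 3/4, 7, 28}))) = Union(ProductSet({-43/5, -77/9, -1/7}, Integers), ProductSet(Rationals, {-8/41}))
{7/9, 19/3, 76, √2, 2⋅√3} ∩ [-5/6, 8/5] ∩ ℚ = {7/9}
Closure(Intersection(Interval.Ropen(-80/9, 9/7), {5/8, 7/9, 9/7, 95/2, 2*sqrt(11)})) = {5/8, 7/9}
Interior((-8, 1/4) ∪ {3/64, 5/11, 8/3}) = (-8, 1/4)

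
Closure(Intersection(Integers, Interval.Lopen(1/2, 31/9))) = Range(1, 4, 1)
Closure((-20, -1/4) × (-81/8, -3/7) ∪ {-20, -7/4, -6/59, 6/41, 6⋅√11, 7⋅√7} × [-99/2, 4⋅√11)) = ({-20, -1/4} × [-81/8, -3/7]) ∪ ([-20, -1/4] × {-81/8, -3/7}) ∪ ((-20, -1/4) × (-81/8, -3/7)) ∪ ({-20, -7/4, -6/59, 6/41, 6⋅√11, 7⋅√7} × [-99/2, 4⋅√11])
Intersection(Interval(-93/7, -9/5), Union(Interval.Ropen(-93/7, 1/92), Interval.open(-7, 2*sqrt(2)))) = Interval(-93/7, -9/5)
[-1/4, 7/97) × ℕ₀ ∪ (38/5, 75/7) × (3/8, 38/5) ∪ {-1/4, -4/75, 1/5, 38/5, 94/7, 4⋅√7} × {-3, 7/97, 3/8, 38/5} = ([-1/4, 7/97) × ℕ₀) ∪ ((38/5, 75/7) × (3/8, 38/5)) ∪ ({-1/4, -4/75, 1/5, 38/5, 94/7, 4⋅√7} × {-3, 7/97, 3/8, 38/5})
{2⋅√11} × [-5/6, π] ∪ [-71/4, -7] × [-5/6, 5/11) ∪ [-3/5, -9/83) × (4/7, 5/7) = ([-71/4, -7] × [-5/6, 5/11)) ∪ ([-3/5, -9/83) × (4/7, 5/7)) ∪ ({2⋅√11} × [-5/6, π])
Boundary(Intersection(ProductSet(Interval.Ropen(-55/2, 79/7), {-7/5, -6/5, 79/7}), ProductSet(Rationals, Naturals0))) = EmptySet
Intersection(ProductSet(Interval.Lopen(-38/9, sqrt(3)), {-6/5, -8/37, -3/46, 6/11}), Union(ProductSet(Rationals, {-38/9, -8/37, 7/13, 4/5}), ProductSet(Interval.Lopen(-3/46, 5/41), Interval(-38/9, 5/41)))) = Union(ProductSet(Intersection(Interval.Lopen(-38/9, sqrt(3)), Rationals), {-8/37}), ProductSet(Interval.Lopen(-3/46, 5/41), {-6/5, -8/37, -3/46}))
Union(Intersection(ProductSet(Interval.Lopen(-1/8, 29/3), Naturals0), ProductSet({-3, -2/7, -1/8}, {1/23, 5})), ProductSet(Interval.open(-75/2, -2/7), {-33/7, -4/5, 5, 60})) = ProductSet(Interval.open(-75/2, -2/7), {-33/7, -4/5, 5, 60})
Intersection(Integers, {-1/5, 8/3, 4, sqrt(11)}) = {4}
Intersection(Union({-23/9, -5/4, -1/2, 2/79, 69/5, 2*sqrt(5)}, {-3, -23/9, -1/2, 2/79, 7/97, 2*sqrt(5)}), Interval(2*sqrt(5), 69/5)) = {69/5, 2*sqrt(5)}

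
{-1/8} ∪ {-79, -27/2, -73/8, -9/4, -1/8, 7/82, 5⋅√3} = {-79, -27/2, -73/8, -9/4, -1/8, 7/82, 5⋅√3}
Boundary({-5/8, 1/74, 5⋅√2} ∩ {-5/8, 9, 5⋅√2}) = {-5/8, 5⋅√2}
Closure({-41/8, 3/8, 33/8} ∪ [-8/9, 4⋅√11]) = {-41/8} ∪ [-8/9, 4⋅√11]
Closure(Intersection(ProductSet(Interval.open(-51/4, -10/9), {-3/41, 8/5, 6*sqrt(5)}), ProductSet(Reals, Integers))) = EmptySet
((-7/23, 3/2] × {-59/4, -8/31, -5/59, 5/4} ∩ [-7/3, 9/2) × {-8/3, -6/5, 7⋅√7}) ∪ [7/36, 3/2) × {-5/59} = [7/36, 3/2) × {-5/59}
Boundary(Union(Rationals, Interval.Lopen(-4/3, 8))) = Union(Interval(-oo, -4/3), Interval(8, oo))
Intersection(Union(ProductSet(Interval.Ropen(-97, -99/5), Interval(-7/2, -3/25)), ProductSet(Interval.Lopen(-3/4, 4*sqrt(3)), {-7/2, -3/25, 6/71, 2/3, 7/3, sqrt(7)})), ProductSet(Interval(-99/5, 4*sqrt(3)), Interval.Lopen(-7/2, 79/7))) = ProductSet(Interval.Lopen(-3/4, 4*sqrt(3)), {-3/25, 6/71, 2/3, 7/3, sqrt(7)})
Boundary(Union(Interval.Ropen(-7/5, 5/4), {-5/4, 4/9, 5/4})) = {-7/5, 5/4}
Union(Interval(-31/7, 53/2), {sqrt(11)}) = Interval(-31/7, 53/2)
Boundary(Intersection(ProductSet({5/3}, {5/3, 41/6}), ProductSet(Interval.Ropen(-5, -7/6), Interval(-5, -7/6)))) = EmptySet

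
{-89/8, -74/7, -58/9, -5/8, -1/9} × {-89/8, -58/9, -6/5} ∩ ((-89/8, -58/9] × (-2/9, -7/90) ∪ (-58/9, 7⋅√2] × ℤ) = ∅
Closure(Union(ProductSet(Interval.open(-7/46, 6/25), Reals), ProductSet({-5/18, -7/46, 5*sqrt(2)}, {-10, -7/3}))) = Union(ProductSet({-5/18, -7/46, 5*sqrt(2)}, {-10, -7/3}), ProductSet(Interval(-7/46, 6/25), Reals))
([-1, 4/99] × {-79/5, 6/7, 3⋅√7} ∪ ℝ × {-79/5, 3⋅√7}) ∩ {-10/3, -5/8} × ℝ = ({-5/8} × {-79/5, 6/7, 3⋅√7}) ∪ ({-10/3, -5/8} × {-79/5, 3⋅√7})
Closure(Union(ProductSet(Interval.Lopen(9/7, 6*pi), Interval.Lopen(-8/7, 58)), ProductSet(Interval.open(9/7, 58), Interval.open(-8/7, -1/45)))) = Union(ProductSet({9/7}, Interval(-8/7, 58)), ProductSet({9/7, 58}, Interval(-8/7, -1/45)), ProductSet({9/7, 6*pi}, Union({-8/7}, Interval(-1/45, 58))), ProductSet(Interval(9/7, 58), {-8/7}), ProductSet(Interval.open(9/7, 58), Interval.open(-8/7, -1/45)), ProductSet(Interval(9/7, 6*pi), {-8/7, 58}), ProductSet(Interval.Lopen(9/7, 6*pi), Interval.Lopen(-8/7, 58)), ProductSet(Union({9/7}, Interval(6*pi, 58)), {-8/7, -1/45}))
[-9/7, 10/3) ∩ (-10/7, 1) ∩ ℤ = {-1, 0}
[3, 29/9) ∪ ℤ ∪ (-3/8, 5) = ℤ ∪ (-3/8, 5]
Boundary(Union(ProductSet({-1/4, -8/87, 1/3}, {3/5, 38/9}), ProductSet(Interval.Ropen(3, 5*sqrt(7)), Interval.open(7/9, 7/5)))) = Union(ProductSet({3, 5*sqrt(7)}, Interval(7/9, 7/5)), ProductSet({-1/4, -8/87, 1/3}, {3/5, 38/9}), ProductSet(Interval(3, 5*sqrt(7)), {7/9, 7/5}))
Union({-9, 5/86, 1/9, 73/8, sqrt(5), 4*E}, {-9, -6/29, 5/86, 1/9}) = {-9, -6/29, 5/86, 1/9, 73/8, sqrt(5), 4*E}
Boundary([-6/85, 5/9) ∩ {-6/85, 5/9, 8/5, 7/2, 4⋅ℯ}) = {-6/85}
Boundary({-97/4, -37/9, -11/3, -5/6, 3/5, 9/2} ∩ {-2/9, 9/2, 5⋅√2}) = {9/2}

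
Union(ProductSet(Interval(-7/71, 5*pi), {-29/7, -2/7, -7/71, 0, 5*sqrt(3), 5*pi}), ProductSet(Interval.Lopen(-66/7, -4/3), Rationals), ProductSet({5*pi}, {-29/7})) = Union(ProductSet(Interval.Lopen(-66/7, -4/3), Rationals), ProductSet(Interval(-7/71, 5*pi), {-29/7, -2/7, -7/71, 0, 5*sqrt(3), 5*pi}))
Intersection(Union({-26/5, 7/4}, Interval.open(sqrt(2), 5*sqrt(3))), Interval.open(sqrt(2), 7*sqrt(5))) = Interval.open(sqrt(2), 5*sqrt(3))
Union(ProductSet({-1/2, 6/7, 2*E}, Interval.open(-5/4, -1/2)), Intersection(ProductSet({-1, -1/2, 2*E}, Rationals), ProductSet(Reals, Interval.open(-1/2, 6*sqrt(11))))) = Union(ProductSet({-1, -1/2, 2*E}, Intersection(Interval.open(-1/2, 6*sqrt(11)), Rationals)), ProductSet({-1/2, 6/7, 2*E}, Interval.open(-5/4, -1/2)))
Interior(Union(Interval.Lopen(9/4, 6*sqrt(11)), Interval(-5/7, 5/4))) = Union(Interval.open(-5/7, 5/4), Interval.open(9/4, 6*sqrt(11)))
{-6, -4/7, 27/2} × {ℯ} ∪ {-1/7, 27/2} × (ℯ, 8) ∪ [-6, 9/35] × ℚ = ({-6, -4/7, 27/2} × {ℯ}) ∪ ([-6, 9/35] × ℚ) ∪ ({-1/7, 27/2} × (ℯ, 8))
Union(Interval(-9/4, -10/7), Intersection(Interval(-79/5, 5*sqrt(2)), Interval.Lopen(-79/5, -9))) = Union(Interval.Lopen(-79/5, -9), Interval(-9/4, -10/7))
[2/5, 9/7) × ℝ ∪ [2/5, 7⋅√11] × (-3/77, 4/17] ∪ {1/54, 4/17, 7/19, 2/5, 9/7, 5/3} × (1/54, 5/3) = ([2/5, 9/7) × ℝ) ∪ ({1/54, 4/17, 7/19, 2/5, 9/7, 5/3} × (1/54, 5/3)) ∪ ([2/5, 7⋅√11] × (-3/77, 4/17])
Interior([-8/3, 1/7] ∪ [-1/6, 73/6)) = (-8/3, 73/6)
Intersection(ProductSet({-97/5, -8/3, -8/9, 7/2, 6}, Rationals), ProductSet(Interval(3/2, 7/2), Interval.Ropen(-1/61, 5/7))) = ProductSet({7/2}, Intersection(Interval.Ropen(-1/61, 5/7), Rationals))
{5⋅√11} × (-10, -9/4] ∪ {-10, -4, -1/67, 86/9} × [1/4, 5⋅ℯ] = ({5⋅√11} × (-10, -9/4]) ∪ ({-10, -4, -1/67, 86/9} × [1/4, 5⋅ℯ])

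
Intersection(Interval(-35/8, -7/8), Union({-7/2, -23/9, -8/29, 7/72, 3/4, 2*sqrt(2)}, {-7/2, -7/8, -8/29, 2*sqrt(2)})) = {-7/2, -23/9, -7/8}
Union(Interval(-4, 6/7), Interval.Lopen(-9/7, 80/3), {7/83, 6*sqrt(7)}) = Interval(-4, 80/3)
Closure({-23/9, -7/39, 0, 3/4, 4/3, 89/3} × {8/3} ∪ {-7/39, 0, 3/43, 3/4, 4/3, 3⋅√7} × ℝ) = ({-23/9, -7/39, 0, 3/4, 4/3, 89/3} × {8/3}) ∪ ({-7/39, 0, 3/43, 3/4, 4/3, 3⋅√7} × ℝ)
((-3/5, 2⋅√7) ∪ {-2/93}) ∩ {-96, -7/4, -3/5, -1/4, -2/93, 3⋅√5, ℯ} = {-1/4, -2/93, ℯ}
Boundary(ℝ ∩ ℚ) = ℝ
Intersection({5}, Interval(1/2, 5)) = {5}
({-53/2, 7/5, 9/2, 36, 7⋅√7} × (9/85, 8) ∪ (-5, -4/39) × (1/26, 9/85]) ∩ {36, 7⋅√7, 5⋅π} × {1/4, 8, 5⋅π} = {36, 7⋅√7} × {1/4}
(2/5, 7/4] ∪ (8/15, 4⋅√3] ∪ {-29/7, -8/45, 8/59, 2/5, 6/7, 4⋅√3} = {-29/7, -8/45, 8/59} ∪ [2/5, 4⋅√3]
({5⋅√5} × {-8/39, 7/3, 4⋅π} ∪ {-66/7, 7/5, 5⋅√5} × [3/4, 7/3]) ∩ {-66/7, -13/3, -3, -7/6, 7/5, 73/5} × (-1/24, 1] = {-66/7, 7/5} × [3/4, 1]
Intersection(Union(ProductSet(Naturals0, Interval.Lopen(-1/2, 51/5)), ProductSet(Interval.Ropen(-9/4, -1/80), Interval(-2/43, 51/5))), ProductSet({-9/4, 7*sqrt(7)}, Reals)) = ProductSet({-9/4}, Interval(-2/43, 51/5))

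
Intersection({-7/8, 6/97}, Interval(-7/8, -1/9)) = {-7/8}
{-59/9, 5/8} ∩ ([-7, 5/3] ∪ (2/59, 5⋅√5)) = {-59/9, 5/8}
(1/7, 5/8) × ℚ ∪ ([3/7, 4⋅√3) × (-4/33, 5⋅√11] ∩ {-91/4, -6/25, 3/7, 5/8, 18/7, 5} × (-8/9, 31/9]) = ((1/7, 5/8) × ℚ) ∪ ({3/7, 5/8, 18/7, 5} × (-4/33, 31/9])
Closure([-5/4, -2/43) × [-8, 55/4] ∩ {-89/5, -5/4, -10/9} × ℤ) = {-5/4, -10/9} × {-8, -7, …, 13}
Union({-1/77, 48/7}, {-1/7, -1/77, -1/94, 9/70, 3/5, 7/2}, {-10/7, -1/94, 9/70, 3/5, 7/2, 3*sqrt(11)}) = {-10/7, -1/7, -1/77, -1/94, 9/70, 3/5, 7/2, 48/7, 3*sqrt(11)}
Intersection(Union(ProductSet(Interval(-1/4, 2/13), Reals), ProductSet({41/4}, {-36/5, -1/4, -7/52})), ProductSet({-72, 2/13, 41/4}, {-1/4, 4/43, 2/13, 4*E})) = Union(ProductSet({2/13}, {-1/4, 4/43, 2/13, 4*E}), ProductSet({41/4}, {-1/4}))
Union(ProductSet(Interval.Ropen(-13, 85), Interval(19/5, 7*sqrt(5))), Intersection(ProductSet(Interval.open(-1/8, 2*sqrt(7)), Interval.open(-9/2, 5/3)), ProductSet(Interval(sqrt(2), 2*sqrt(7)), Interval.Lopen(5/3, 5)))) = ProductSet(Interval.Ropen(-13, 85), Interval(19/5, 7*sqrt(5)))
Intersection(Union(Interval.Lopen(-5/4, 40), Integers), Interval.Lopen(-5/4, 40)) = Union(Interval.Lopen(-5/4, 40), Range(-1, 41, 1))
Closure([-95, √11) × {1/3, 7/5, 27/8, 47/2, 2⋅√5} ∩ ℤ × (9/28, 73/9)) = {-95, -94, …, 3} × {1/3, 7/5, 27/8, 2⋅√5}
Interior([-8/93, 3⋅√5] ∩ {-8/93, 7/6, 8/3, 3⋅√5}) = ∅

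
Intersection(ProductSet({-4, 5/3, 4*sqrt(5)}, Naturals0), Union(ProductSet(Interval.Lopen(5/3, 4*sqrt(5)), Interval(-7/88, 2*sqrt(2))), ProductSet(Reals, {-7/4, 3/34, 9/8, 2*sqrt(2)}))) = ProductSet({4*sqrt(5)}, Range(0, 3, 1))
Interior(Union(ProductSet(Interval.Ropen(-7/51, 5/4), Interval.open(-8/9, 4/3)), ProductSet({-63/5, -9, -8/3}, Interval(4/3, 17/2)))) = ProductSet(Interval.open(-7/51, 5/4), Interval.open(-8/9, 4/3))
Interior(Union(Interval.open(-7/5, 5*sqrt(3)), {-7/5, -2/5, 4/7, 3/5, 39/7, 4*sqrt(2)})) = Interval.open(-7/5, 5*sqrt(3))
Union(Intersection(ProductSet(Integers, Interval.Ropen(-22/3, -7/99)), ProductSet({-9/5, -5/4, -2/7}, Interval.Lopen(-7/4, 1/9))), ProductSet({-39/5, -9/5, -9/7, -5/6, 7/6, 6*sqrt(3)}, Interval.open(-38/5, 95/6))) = ProductSet({-39/5, -9/5, -9/7, -5/6, 7/6, 6*sqrt(3)}, Interval.open(-38/5, 95/6))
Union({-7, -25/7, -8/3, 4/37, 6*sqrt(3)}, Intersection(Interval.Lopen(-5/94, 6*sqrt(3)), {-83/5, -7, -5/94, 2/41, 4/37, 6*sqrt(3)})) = {-7, -25/7, -8/3, 2/41, 4/37, 6*sqrt(3)}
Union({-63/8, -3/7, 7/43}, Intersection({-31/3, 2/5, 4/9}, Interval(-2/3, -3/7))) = {-63/8, -3/7, 7/43}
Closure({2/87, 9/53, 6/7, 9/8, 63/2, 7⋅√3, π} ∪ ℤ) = ℤ ∪ {2/87, 9/53, 6/7, 9/8, 63/2, 7⋅√3, π}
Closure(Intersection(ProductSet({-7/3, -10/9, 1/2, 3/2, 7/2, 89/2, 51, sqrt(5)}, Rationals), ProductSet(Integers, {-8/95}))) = ProductSet({51}, {-8/95})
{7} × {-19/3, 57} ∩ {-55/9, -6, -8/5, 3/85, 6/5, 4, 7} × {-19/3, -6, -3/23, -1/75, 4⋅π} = {7} × {-19/3}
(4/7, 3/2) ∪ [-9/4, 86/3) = [-9/4, 86/3)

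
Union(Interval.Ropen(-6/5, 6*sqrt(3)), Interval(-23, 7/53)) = Interval.Ropen(-23, 6*sqrt(3))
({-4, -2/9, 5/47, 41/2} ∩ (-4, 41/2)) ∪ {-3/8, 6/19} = {-3/8, -2/9, 5/47, 6/19}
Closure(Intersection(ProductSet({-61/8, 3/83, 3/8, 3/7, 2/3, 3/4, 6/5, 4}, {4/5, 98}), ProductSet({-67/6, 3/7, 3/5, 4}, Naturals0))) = ProductSet({3/7, 4}, {98})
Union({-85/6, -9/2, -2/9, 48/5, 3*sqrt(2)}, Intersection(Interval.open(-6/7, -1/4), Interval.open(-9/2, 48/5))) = Union({-85/6, -9/2, -2/9, 48/5, 3*sqrt(2)}, Interval.open(-6/7, -1/4))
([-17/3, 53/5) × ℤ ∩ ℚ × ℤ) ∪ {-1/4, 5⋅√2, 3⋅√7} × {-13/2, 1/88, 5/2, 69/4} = ((ℚ ∩ [-17/3, 53/5)) × ℤ) ∪ ({-1/4, 5⋅√2, 3⋅√7} × {-13/2, 1/88, 5/2, 69/4})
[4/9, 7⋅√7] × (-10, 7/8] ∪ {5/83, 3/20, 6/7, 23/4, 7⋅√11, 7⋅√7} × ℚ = ([4/9, 7⋅√7] × (-10, 7/8]) ∪ ({5/83, 3/20, 6/7, 23/4, 7⋅√11, 7⋅√7} × ℚ)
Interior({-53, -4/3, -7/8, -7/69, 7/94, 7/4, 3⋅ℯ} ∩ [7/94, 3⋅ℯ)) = ∅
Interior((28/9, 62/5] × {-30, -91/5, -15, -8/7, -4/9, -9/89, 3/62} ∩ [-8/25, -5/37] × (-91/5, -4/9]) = ∅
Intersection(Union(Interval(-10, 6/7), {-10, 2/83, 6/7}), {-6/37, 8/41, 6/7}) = {-6/37, 8/41, 6/7}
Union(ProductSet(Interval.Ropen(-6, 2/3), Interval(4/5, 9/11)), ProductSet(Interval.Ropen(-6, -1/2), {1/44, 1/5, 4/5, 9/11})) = Union(ProductSet(Interval.Ropen(-6, -1/2), {1/44, 1/5, 4/5, 9/11}), ProductSet(Interval.Ropen(-6, 2/3), Interval(4/5, 9/11)))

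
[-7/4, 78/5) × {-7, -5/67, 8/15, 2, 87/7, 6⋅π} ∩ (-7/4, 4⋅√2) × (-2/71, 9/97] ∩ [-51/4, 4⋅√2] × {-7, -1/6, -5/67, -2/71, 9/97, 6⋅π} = ∅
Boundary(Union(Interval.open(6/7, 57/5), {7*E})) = {6/7, 57/5, 7*E}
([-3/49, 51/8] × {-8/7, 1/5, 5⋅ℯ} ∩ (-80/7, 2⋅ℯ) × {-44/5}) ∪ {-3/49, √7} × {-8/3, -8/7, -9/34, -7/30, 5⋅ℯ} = {-3/49, √7} × {-8/3, -8/7, -9/34, -7/30, 5⋅ℯ}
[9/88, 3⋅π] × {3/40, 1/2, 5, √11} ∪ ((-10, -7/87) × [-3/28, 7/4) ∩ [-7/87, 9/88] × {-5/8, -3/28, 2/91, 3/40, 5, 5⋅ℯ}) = [9/88, 3⋅π] × {3/40, 1/2, 5, √11}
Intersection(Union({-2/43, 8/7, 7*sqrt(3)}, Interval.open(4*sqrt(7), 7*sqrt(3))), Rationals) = Union({-2/43, 8/7}, Intersection(Interval.Lopen(4*sqrt(7), 7*sqrt(3)), Rationals))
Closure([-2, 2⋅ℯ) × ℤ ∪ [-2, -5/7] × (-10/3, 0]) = ([-2, 2⋅ℯ] × ℤ) ∪ ([-2, -5/7] × [-10/3, 0])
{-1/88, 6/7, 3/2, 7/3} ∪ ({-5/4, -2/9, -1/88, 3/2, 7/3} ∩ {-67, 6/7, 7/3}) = {-1/88, 6/7, 3/2, 7/3}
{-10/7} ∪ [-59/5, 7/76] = [-59/5, 7/76]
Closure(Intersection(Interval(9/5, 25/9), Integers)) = Range(2, 3, 1)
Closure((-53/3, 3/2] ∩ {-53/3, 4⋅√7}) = ∅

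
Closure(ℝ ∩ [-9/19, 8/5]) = [-9/19, 8/5]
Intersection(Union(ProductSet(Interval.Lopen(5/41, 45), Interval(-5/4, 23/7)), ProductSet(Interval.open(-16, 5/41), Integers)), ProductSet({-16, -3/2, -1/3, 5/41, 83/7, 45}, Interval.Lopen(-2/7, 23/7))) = Union(ProductSet({-3/2, -1/3}, Range(0, 4, 1)), ProductSet({83/7, 45}, Interval.Lopen(-2/7, 23/7)))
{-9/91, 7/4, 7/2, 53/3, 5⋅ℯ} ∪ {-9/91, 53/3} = {-9/91, 7/4, 7/2, 53/3, 5⋅ℯ}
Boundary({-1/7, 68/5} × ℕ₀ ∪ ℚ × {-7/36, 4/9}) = ({-1/7, 68/5} × ℕ₀) ∪ (ℝ × {-7/36, 4/9})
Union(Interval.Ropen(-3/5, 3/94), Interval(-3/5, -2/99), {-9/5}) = Union({-9/5}, Interval.Ropen(-3/5, 3/94))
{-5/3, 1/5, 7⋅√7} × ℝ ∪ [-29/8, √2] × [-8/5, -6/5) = ({-5/3, 1/5, 7⋅√7} × ℝ) ∪ ([-29/8, √2] × [-8/5, -6/5))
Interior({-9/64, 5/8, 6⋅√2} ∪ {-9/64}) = ∅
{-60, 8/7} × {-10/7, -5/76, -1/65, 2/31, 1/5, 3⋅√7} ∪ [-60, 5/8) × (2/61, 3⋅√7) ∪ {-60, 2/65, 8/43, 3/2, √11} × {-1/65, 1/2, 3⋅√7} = ({-60, 8/7} × {-10/7, -5/76, -1/65, 2/31, 1/5, 3⋅√7}) ∪ ([-60, 5/8) × (2/61, 3⋅√7)) ∪ ({-60, 2/65, 8/43, 3/2, √11} × {-1/65, 1/2, 3⋅√7})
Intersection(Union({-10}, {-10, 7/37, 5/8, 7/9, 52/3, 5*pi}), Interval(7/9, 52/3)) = {7/9, 52/3, 5*pi}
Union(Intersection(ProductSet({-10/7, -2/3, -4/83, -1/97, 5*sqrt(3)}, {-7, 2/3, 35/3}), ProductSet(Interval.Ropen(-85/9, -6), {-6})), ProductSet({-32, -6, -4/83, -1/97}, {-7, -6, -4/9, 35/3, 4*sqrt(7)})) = ProductSet({-32, -6, -4/83, -1/97}, {-7, -6, -4/9, 35/3, 4*sqrt(7)})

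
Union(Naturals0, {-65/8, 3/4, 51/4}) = Union({-65/8, 3/4, 51/4}, Naturals0)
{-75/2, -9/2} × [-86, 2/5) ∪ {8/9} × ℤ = ({8/9} × ℤ) ∪ ({-75/2, -9/2} × [-86, 2/5))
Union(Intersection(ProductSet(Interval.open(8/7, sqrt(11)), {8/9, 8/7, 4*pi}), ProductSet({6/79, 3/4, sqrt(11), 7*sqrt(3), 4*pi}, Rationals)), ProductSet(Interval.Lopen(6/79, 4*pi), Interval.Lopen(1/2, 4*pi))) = ProductSet(Interval.Lopen(6/79, 4*pi), Interval.Lopen(1/2, 4*pi))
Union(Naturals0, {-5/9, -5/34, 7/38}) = Union({-5/9, -5/34, 7/38}, Naturals0)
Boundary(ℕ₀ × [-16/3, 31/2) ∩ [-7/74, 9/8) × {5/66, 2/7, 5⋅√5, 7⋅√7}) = {0, 1} × {5/66, 2/7, 5⋅√5}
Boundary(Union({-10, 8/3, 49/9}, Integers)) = Union({8/3, 49/9}, Integers)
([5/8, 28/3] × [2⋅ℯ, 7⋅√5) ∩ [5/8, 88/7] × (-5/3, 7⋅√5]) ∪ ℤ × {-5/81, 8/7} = (ℤ × {-5/81, 8/7}) ∪ ([5/8, 28/3] × [2⋅ℯ, 7⋅√5))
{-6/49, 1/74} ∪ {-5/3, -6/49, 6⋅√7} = {-5/3, -6/49, 1/74, 6⋅√7}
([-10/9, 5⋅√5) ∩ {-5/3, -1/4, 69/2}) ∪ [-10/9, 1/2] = [-10/9, 1/2]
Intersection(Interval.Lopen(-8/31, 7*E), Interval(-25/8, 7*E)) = Interval.Lopen(-8/31, 7*E)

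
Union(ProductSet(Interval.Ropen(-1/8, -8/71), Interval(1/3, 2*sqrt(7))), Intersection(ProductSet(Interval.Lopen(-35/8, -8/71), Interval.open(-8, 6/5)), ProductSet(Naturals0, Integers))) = ProductSet(Interval.Ropen(-1/8, -8/71), Interval(1/3, 2*sqrt(7)))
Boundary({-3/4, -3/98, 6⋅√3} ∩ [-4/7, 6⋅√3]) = {-3/98, 6⋅√3}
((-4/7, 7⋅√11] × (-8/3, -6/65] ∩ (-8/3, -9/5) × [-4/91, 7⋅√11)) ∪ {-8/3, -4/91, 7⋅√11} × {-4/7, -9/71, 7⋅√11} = {-8/3, -4/91, 7⋅√11} × {-4/7, -9/71, 7⋅√11}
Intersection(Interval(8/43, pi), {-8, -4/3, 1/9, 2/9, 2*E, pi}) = {2/9, pi}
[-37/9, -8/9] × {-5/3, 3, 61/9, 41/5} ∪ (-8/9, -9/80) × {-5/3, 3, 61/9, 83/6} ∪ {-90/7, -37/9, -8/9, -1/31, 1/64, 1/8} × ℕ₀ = ({-90/7, -37/9, -8/9, -1/31, 1/64, 1/8} × ℕ₀) ∪ ([-37/9, -8/9] × {-5/3, 3, 61/9, 41/5}) ∪ ((-8/9, -9/80) × {-5/3, 3, 61/9, 83/6})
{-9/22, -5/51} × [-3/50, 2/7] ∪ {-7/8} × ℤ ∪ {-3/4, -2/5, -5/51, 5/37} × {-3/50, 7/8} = ({-7/8} × ℤ) ∪ ({-9/22, -5/51} × [-3/50, 2/7]) ∪ ({-3/4, -2/5, -5/51, 5/37} × {-3/50, 7/8})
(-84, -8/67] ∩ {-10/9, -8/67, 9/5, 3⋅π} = {-10/9, -8/67}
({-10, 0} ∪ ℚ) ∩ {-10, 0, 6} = {-10, 0, 6}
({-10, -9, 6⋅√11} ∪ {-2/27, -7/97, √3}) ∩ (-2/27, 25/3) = {-7/97, √3}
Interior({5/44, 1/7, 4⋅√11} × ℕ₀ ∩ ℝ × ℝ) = ∅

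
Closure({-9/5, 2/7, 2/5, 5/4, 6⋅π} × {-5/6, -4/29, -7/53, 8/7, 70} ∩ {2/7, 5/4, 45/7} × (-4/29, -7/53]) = {2/7, 5/4} × {-7/53}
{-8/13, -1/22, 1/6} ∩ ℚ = {-8/13, -1/22, 1/6}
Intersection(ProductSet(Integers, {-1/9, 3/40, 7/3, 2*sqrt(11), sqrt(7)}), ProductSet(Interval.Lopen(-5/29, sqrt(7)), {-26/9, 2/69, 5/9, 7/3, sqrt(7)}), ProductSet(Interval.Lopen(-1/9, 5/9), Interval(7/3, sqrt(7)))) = ProductSet(Range(0, 1, 1), {7/3, sqrt(7)})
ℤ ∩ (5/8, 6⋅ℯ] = {1, 2, …, 16}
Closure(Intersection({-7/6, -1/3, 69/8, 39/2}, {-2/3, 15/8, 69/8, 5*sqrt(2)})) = {69/8}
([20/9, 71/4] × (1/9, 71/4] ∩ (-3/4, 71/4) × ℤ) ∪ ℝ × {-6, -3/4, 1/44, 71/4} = (ℝ × {-6, -3/4, 1/44, 71/4}) ∪ ([20/9, 71/4) × {1, 2, …, 17})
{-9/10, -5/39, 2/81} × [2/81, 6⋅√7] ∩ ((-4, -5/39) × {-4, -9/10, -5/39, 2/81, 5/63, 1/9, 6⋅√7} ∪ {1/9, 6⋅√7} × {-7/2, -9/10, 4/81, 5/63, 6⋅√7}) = {-9/10} × {2/81, 5/63, 1/9, 6⋅√7}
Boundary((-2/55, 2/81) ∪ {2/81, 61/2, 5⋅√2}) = {-2/55, 2/81, 61/2, 5⋅√2}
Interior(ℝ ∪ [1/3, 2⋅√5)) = (-∞, ∞)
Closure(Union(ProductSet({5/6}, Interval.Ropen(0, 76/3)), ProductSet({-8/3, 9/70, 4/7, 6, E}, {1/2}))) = Union(ProductSet({5/6}, Interval(0, 76/3)), ProductSet({-8/3, 9/70, 4/7, 6, E}, {1/2}))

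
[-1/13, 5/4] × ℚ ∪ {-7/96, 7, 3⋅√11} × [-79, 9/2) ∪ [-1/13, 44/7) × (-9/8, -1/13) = ([-1/13, 5/4] × ℚ) ∪ ([-1/13, 44/7) × (-9/8, -1/13)) ∪ ({-7/96, 7, 3⋅√11} × [-79, 9/2))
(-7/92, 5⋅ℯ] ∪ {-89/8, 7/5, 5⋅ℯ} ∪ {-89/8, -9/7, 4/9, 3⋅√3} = {-89/8, -9/7} ∪ (-7/92, 5⋅ℯ]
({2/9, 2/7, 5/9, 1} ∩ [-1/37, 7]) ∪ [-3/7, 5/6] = [-3/7, 5/6] ∪ {1}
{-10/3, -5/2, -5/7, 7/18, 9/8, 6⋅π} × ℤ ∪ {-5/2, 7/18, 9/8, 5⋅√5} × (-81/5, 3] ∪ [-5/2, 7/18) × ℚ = ([-5/2, 7/18) × ℚ) ∪ ({-10/3, -5/2, -5/7, 7/18, 9/8, 6⋅π} × ℤ) ∪ ({-5/2, 7/18, 9/8, 5⋅√5} × (-81/5, 3])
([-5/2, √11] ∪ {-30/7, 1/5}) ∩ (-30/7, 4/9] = [-5/2, 4/9]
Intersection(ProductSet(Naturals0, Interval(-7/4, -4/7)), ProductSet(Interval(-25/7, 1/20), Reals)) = ProductSet(Range(0, 1, 1), Interval(-7/4, -4/7))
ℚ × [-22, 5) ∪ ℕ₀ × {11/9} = ℚ × [-22, 5)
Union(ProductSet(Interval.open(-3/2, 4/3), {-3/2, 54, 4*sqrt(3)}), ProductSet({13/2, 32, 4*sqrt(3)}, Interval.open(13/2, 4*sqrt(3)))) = Union(ProductSet({13/2, 32, 4*sqrt(3)}, Interval.open(13/2, 4*sqrt(3))), ProductSet(Interval.open(-3/2, 4/3), {-3/2, 54, 4*sqrt(3)}))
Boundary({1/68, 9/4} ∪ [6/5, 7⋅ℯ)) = {1/68, 6/5, 7⋅ℯ}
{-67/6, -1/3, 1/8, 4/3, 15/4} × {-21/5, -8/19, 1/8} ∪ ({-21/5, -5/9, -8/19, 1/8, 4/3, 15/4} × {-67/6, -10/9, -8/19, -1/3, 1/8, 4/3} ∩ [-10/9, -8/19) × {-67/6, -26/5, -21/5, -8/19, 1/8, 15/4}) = ({-5/9} × {-67/6, -8/19, 1/8}) ∪ ({-67/6, -1/3, 1/8, 4/3, 15/4} × {-21/5, -8/19, 1/8})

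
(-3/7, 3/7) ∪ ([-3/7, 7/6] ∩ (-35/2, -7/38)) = [-3/7, 3/7)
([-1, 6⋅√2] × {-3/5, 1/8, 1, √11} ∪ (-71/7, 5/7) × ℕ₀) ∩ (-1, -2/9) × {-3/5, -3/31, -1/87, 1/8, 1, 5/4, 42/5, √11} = (-1, -2/9) × {-3/5, 1/8, 1, √11}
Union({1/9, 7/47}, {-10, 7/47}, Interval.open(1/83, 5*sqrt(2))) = Union({-10}, Interval.open(1/83, 5*sqrt(2)))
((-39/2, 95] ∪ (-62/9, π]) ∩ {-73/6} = {-73/6}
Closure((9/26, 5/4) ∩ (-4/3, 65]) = [9/26, 5/4]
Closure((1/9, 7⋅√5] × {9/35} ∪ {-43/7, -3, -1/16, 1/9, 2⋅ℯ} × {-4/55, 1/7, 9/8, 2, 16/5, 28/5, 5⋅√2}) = ([1/9, 7⋅√5] × {9/35}) ∪ ({-43/7, -3, -1/16, 1/9, 2⋅ℯ} × {-4/55, 1/7, 9/8, 2, 16/5, 28/5, 5⋅√2})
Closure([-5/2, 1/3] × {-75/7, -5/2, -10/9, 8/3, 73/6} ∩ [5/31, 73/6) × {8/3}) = [5/31, 1/3] × {8/3}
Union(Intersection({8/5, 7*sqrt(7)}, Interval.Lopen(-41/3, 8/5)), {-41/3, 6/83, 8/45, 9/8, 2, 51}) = {-41/3, 6/83, 8/45, 9/8, 8/5, 2, 51}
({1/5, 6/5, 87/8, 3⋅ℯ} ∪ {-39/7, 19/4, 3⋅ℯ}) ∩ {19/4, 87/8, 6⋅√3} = {19/4, 87/8}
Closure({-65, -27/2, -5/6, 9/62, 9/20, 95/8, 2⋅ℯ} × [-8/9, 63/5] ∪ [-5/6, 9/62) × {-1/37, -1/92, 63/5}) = ([-5/6, 9/62] × {-1/37, -1/92, 63/5}) ∪ ({-65, -27/2, -5/6, 9/62, 9/20, 95/8, 2⋅ℯ} × [-8/9, 63/5])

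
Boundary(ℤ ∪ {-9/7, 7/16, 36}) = ℤ ∪ {-9/7, 7/16}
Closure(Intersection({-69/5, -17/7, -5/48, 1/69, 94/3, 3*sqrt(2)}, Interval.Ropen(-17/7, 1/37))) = {-17/7, -5/48, 1/69}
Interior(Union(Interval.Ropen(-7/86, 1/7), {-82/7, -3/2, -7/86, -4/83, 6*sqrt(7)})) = Interval.open(-7/86, 1/7)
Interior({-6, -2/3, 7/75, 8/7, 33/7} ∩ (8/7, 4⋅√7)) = ∅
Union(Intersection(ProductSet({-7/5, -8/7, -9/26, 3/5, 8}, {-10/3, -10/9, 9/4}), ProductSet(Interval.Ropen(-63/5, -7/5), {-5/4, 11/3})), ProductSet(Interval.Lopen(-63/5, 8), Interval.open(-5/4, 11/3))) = ProductSet(Interval.Lopen(-63/5, 8), Interval.open(-5/4, 11/3))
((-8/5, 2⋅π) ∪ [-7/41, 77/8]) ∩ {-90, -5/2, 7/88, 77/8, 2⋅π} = {7/88, 77/8, 2⋅π}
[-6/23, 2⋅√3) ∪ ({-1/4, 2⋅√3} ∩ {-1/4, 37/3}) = [-6/23, 2⋅√3)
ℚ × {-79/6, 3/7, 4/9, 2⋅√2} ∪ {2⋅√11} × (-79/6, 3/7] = (ℚ × {-79/6, 3/7, 4/9, 2⋅√2}) ∪ ({2⋅√11} × (-79/6, 3/7])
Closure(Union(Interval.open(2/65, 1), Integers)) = Union(Integers, Interval(2/65, 1))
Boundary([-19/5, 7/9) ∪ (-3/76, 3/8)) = {-19/5, 7/9}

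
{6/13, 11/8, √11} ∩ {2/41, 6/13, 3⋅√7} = {6/13}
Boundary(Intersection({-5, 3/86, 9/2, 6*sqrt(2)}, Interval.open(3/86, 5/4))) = EmptySet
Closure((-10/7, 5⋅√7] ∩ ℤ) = {-1, 0, …, 13}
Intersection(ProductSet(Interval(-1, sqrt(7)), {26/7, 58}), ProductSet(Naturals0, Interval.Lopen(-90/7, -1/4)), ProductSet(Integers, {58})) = EmptySet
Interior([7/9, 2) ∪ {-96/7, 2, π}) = (7/9, 2)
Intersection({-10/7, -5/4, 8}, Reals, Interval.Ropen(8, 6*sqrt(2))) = {8}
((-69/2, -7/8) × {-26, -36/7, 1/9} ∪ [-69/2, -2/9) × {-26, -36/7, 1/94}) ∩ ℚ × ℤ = ((ℚ ∩ (-69/2, -7/8)) ∪ (ℚ ∩ [-69/2, -2/9))) × {-26}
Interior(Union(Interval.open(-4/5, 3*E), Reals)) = Interval(-oo, oo)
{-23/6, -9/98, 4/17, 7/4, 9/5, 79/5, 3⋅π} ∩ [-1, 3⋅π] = {-9/98, 4/17, 7/4, 9/5, 3⋅π}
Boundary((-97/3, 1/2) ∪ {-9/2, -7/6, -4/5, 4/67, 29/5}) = {-97/3, 1/2, 29/5}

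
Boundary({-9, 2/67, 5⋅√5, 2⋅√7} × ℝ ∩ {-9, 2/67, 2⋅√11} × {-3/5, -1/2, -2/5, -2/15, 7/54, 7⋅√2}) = {-9, 2/67} × {-3/5, -1/2, -2/5, -2/15, 7/54, 7⋅√2}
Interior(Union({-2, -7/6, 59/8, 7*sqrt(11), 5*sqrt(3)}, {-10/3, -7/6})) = EmptySet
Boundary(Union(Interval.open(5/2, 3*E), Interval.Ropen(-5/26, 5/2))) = {-5/26, 5/2, 3*E}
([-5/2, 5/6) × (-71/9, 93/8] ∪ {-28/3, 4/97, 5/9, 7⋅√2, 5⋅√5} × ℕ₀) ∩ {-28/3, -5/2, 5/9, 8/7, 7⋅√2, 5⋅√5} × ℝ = ({-5/2, 5/9} × (-71/9, 93/8]) ∪ ({-28/3, 5/9, 7⋅√2, 5⋅√5} × ℕ₀)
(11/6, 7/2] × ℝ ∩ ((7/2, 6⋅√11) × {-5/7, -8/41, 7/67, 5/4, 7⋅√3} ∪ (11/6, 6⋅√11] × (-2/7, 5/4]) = (11/6, 7/2] × (-2/7, 5/4]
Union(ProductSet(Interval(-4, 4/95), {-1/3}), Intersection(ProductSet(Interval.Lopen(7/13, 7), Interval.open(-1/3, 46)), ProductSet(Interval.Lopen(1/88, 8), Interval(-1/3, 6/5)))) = Union(ProductSet(Interval(-4, 4/95), {-1/3}), ProductSet(Interval.Lopen(7/13, 7), Interval.Lopen(-1/3, 6/5)))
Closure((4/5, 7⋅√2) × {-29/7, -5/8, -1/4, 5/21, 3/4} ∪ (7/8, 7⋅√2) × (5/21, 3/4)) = ({7/8, 7⋅√2} × [5/21, 3/4]) ∪ ((7/8, 7⋅√2) × (5/21, 3/4)) ∪ ([4/5, 7⋅√2] × {-29/7, -5/8, -1/4, 5/21, 3/4})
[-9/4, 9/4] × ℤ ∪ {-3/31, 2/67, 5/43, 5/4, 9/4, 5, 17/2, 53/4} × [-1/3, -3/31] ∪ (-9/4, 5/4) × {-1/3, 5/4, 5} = ([-9/4, 9/4] × ℤ) ∪ ((-9/4, 5/4) × {-1/3, 5/4, 5}) ∪ ({-3/31, 2/67, 5/43, 5/4, 9/4, 5, 17/2, 53/4} × [-1/3, -3/31])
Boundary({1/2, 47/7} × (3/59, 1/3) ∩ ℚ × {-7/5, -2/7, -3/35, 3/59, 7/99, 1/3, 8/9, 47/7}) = {1/2, 47/7} × {7/99}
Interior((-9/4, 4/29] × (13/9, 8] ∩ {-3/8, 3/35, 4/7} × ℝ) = ∅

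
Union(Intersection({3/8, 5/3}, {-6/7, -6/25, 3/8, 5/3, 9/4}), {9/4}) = {3/8, 5/3, 9/4}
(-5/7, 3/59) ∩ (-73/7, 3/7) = (-5/7, 3/59)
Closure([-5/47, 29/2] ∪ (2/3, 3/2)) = [-5/47, 29/2]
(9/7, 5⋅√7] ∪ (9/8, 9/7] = (9/8, 5⋅√7]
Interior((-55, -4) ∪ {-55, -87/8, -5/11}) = (-55, -4)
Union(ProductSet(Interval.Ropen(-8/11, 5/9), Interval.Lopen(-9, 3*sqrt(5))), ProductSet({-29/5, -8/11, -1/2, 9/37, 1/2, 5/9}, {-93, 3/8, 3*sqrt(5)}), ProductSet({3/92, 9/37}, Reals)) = Union(ProductSet({3/92, 9/37}, Reals), ProductSet({-29/5, -8/11, -1/2, 9/37, 1/2, 5/9}, {-93, 3/8, 3*sqrt(5)}), ProductSet(Interval.Ropen(-8/11, 5/9), Interval.Lopen(-9, 3*sqrt(5))))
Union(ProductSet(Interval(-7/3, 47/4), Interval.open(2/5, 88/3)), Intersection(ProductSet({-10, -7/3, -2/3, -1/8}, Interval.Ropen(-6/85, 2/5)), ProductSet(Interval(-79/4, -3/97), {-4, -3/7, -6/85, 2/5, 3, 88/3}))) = Union(ProductSet({-10, -7/3, -2/3, -1/8}, {-6/85}), ProductSet(Interval(-7/3, 47/4), Interval.open(2/5, 88/3)))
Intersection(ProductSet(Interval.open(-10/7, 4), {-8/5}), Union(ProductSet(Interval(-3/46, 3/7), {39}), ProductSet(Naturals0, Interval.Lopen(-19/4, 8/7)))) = ProductSet(Range(0, 4, 1), {-8/5})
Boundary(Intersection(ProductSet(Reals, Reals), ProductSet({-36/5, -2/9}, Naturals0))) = ProductSet({-36/5, -2/9}, Naturals0)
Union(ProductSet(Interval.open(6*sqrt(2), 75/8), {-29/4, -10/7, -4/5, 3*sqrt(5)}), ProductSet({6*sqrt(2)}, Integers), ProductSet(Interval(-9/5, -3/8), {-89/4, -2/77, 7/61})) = Union(ProductSet({6*sqrt(2)}, Integers), ProductSet(Interval(-9/5, -3/8), {-89/4, -2/77, 7/61}), ProductSet(Interval.open(6*sqrt(2), 75/8), {-29/4, -10/7, -4/5, 3*sqrt(5)}))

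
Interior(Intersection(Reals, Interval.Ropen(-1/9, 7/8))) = Interval.open(-1/9, 7/8)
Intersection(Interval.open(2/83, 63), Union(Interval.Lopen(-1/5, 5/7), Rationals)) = Union(Intersection(Interval.open(2/83, 63), Rationals), Interval.Lopen(2/83, 5/7))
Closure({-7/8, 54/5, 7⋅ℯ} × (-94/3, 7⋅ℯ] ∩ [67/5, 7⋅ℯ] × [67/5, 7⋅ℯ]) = {7⋅ℯ} × [67/5, 7⋅ℯ]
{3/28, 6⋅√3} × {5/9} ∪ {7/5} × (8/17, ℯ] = ({7/5} × (8/17, ℯ]) ∪ ({3/28, 6⋅√3} × {5/9})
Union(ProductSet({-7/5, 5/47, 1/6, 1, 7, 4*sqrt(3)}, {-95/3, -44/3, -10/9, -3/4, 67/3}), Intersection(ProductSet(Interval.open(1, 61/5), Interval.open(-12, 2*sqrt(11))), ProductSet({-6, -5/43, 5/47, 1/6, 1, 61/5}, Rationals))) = ProductSet({-7/5, 5/47, 1/6, 1, 7, 4*sqrt(3)}, {-95/3, -44/3, -10/9, -3/4, 67/3})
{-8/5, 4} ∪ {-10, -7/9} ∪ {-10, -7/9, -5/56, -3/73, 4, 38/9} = {-10, -8/5, -7/9, -5/56, -3/73, 4, 38/9}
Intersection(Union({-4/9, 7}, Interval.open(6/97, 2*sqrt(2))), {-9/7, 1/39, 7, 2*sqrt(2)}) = {7}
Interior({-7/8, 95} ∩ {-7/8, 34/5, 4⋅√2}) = ∅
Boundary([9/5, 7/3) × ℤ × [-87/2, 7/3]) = [9/5, 7/3] × ℤ × [-87/2, 7/3]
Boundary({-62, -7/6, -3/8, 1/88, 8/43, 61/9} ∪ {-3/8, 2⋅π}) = {-62, -7/6, -3/8, 1/88, 8/43, 61/9, 2⋅π}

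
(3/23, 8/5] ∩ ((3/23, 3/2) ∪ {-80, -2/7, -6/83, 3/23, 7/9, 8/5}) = (3/23, 3/2) ∪ {8/5}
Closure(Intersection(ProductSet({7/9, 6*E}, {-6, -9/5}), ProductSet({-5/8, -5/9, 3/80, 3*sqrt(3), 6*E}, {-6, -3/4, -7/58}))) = ProductSet({6*E}, {-6})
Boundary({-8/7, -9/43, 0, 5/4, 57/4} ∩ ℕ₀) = {0}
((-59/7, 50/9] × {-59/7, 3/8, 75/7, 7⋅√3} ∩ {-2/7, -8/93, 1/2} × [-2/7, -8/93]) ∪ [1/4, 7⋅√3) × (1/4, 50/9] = [1/4, 7⋅√3) × (1/4, 50/9]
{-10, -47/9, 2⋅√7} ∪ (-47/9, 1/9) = {-10, 2⋅√7} ∪ [-47/9, 1/9)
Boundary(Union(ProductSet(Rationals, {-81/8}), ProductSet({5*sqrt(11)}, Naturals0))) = Union(ProductSet({5*sqrt(11)}, Naturals0), ProductSet(Reals, {-81/8}))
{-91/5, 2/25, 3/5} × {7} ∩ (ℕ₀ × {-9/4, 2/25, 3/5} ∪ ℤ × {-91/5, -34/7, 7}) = ∅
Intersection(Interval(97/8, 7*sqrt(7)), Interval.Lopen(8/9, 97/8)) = {97/8}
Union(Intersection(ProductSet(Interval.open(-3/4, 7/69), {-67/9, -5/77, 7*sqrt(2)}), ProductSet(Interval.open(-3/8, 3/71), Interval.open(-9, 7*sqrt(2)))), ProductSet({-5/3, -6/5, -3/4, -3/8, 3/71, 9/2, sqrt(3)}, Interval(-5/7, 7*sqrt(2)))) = Union(ProductSet({-5/3, -6/5, -3/4, -3/8, 3/71, 9/2, sqrt(3)}, Interval(-5/7, 7*sqrt(2))), ProductSet(Interval.open(-3/8, 3/71), {-67/9, -5/77}))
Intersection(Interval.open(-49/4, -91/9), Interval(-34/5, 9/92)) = EmptySet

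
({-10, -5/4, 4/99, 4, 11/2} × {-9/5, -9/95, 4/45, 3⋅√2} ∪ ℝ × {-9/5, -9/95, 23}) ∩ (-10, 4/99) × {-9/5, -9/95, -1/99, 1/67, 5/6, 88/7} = (-10, 4/99) × {-9/5, -9/95}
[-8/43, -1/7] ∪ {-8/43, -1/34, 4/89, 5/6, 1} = [-8/43, -1/7] ∪ {-1/34, 4/89, 5/6, 1}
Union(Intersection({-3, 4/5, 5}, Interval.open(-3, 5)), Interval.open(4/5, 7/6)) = Interval.Ropen(4/5, 7/6)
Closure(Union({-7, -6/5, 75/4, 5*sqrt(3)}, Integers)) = Union({-6/5, 75/4, 5*sqrt(3)}, Integers)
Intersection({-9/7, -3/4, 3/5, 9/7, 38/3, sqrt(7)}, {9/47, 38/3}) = {38/3}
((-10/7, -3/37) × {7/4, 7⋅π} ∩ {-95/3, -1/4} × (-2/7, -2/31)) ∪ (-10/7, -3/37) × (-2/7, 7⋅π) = (-10/7, -3/37) × (-2/7, 7⋅π)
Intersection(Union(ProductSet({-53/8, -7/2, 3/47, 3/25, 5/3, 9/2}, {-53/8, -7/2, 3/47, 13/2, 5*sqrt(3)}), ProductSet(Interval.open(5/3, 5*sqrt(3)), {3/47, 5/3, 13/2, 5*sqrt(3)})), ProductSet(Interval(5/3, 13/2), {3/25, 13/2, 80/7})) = ProductSet(Interval(5/3, 13/2), {13/2})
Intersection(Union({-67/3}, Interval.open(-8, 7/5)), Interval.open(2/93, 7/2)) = Interval.open(2/93, 7/5)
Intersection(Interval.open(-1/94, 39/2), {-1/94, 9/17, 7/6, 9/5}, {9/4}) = EmptySet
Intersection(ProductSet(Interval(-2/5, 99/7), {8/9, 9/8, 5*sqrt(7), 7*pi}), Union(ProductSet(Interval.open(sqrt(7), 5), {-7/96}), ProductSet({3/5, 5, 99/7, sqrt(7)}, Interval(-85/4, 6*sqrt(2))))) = ProductSet({3/5, 5, 99/7, sqrt(7)}, {8/9, 9/8})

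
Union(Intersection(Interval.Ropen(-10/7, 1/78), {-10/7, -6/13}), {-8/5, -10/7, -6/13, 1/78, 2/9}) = {-8/5, -10/7, -6/13, 1/78, 2/9}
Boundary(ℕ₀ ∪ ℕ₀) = ℕ₀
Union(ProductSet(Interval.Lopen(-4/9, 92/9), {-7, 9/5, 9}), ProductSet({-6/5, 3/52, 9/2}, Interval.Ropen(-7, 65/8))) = Union(ProductSet({-6/5, 3/52, 9/2}, Interval.Ropen(-7, 65/8)), ProductSet(Interval.Lopen(-4/9, 92/9), {-7, 9/5, 9}))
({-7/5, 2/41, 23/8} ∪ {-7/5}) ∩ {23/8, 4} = {23/8}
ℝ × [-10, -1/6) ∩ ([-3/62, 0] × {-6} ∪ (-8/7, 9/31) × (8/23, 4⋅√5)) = [-3/62, 0] × {-6}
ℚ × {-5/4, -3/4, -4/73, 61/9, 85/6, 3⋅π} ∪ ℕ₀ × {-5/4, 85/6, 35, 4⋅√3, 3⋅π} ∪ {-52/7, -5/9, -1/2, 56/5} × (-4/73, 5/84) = ({-52/7, -5/9, -1/2, 56/5} × (-4/73, 5/84)) ∪ (ℚ × {-5/4, -3/4, -4/73, 61/9, 85/6, 3⋅π}) ∪ (ℕ₀ × {-5/4, 85/6, 35, 4⋅√3, 3⋅π})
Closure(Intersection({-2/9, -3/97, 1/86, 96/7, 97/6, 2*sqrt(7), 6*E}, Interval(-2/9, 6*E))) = {-2/9, -3/97, 1/86, 96/7, 97/6, 2*sqrt(7), 6*E}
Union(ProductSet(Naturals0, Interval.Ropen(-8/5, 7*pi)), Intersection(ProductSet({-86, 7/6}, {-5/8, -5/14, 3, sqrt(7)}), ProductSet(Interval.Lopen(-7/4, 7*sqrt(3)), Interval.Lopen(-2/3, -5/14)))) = Union(ProductSet({7/6}, {-5/8, -5/14}), ProductSet(Naturals0, Interval.Ropen(-8/5, 7*pi)))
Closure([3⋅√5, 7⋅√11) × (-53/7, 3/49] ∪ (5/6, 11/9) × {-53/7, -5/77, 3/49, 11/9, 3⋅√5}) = ([5/6, 11/9] × {-53/7, -5/77, 3/49, 11/9, 3⋅√5}) ∪ ({7⋅√11, 3⋅√5} × [-53/7, 3/49]) ∪ ([3⋅√5, 7⋅√11] × {-53/7, 3/49}) ∪ ([3⋅√5, 7⋅√11) × (-53/7, 3/49])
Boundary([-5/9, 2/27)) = {-5/9, 2/27}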